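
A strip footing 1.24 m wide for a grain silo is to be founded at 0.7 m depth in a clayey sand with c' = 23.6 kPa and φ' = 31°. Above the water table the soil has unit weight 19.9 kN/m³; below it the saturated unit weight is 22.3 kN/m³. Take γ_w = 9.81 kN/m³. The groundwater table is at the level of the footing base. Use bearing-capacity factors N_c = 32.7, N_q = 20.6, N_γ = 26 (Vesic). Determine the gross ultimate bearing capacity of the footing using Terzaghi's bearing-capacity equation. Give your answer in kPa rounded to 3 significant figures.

q_ult ≈ 1260 kPa

Overburden at base level: q = 19.9 × 0.7 = 13.93 kPa.
Below the base the soil is submerged, so the ½γBN_γ term uses γ' = 22.3 − 9.81 = 12.49 kN/m³.
Cohesion term c·N_c = 23.6 × 32.7 = 771.72 kPa; surcharge term q·N_q = 13.93 × 20.6 = 286.96 kPa; self-weight term 0.5·γ·B·N_γ = 0.5 × 12.49 × 1.24 × 26 = 201.34 kPa.
q_ult = 771.72 + 286.96 + 201.34 = 1260 kPa.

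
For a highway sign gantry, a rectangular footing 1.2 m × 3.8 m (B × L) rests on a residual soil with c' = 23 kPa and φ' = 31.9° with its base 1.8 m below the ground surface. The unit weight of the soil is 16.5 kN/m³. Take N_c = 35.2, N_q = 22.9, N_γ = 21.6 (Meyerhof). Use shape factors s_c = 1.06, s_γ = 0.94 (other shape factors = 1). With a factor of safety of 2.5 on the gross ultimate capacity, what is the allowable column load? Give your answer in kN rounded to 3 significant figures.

P_all ≈ 3170 kN

Effective surcharge at the founding depth q = γ·D_f = 16.5 × 1.8 = 29.7 kPa.
q_ult = c·N_c·s_c + q·N_q + 0.5·γ·B·N_γ·s_γ
     = 23 × 35.2 × 1.06 + 29.7 × 22.9 + 0.5 × 16.5 × 1.2 × 21.6 × 0.94
     = 858.18 + 680.13 + 201.01 = 1739.3 kPa.
Gross allowable pressure q_all = 1739.3 / 2.5 = 695.73 kPa.
Footing area = 4.56 m², so allowable column load = 695.73 × 4.56 = 3172.5 kN.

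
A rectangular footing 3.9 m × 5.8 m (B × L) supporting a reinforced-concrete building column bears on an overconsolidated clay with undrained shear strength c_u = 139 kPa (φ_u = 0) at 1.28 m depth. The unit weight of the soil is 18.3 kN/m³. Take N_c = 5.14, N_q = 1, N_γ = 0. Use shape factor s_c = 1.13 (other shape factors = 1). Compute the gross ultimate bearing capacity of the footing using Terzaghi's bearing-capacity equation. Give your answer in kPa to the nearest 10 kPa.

q_ult ≈ 830 kPa

Effective surcharge at the founding depth q = γ·D_f = 18.3 × 1.28 = 23.424 kPa.
q_ult = c·N_c·s_c + q·N_q
     = 139 × 5.14 × 1.13 + 23.424 × 1
     = 807.34 + 23.424 = 830.76 kPa.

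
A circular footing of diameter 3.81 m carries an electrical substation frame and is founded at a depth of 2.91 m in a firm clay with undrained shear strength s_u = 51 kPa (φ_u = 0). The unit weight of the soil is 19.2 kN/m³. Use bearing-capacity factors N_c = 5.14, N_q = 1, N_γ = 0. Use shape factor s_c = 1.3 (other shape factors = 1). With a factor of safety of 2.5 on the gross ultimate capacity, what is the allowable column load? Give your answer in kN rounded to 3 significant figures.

Effective surcharge at the founding depth q = γ·D_f = 19.2 × 2.91 = 55.872 kPa.
q_ult = c·N_c·s_c + q·N_q
     = 51 × 5.14 × 1.3 + 55.872 × 1
     = 340.78 + 55.872 = 396.65 kPa.
Gross allowable pressure q_all = 396.65 / 2.5 = 158.66 kPa.
Footing area = 11.4009 m², so allowable column load = 158.66 × 11.4009 = 1808.9 kN.

P_all ≈ 1810 kN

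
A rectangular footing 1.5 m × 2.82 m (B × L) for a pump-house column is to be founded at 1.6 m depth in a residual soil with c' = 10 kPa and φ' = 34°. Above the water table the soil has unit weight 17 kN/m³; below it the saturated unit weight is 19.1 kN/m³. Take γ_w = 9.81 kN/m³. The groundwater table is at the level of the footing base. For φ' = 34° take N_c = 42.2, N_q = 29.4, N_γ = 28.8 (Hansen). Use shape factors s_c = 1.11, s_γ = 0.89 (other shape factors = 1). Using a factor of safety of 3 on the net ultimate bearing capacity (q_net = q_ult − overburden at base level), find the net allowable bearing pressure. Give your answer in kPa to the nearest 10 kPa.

Effective surcharge at the founding depth q = γ·D_f = 17 × 1.6 = 27.2 kPa.
The water table coincides with the base, so in the self-weight term γ → γ' = 9.29 kN/m³.
q_ult = c·N_c·s_c + q·N_q + 0.5·γ·B·N_γ·s_γ
     = 10 × 42.2 × 1.11 + 27.2 × 29.4 + 0.5 × 9.29 × 1.5 × 28.8 × 0.89
     = 468.42 + 799.68 + 178.59 = 1446.7 kPa.
q_net = 1446.7 − 27.2 = 1419.5 kPa.
q_all(net) = 1419.5 / 3 = 473.16 kPa.

q_all(net) ≈ 470 kPa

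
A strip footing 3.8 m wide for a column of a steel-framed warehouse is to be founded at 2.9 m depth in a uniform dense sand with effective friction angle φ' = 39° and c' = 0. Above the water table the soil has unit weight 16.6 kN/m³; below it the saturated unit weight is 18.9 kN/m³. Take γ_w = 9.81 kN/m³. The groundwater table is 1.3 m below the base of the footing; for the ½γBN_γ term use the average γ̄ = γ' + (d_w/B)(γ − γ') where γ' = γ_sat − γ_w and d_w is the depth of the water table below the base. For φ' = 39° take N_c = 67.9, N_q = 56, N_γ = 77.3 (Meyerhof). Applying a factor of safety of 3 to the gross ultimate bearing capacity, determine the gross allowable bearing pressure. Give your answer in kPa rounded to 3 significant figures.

q_all ≈ 1470 kPa

Effective surcharge at the founding depth q = γ·D_f = 16.6 × 2.9 = 48.14 kPa.
With d_w = 1.3 m < B, γ̄ = 9.09 + (1.3/3.8) × (16.6 − 9.09) = 11.659 kN/m³.
q_ult = q·N_q + 0.5·γ·B·N_γ
     = 48.14 × 56 + 0.5 × 11.659 × 3.8 × 77.3
     = 2695.8 + 1712.4 = 4408.2 kPa.
q_all = q_ult / FS = 4408.2 / 3 = 1469.4 kPa.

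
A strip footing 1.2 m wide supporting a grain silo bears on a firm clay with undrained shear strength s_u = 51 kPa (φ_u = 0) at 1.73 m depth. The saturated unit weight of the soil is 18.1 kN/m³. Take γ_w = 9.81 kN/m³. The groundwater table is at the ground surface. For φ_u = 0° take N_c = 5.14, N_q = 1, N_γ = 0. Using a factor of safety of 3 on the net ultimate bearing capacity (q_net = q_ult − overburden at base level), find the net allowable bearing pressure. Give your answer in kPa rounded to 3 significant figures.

q_all(net) ≈ 87.4 kPa

γ' = 18.1 − 9.81 = 8.29 kN/m³ (submerged throughout). q = 8.29 × 1.73 = 14.342 kPa.
c·N_c = 51 × 5.14 = 262.14 kPa
q·N_q = 14.342 × 1 = 14.342 kPa
q_ult = 262.14 + 14.342 = 276.48 kPa.
q_net = 276.48 − 14.342 = 262.14 kPa.
q_all(net) = 262.14 / 3 = 87.38 kPa.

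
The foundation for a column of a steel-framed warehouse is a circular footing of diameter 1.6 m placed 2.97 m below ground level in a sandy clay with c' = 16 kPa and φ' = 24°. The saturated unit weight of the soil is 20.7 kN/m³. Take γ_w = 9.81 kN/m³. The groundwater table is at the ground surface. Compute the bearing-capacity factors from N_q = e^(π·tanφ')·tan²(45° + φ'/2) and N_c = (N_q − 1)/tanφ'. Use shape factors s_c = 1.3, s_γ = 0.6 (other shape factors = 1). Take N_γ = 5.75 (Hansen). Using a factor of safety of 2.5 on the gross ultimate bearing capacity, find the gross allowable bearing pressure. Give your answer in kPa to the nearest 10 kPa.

q_all ≈ 300 kPa

N_q = e^(π·tan24°)·tan²(57°) = 9.6; N_c = (N_q − 1)/tanφ' = 19.32.
γ' = 20.7 − 9.81 = 10.89 kN/m³ (submerged throughout). q = 10.89 × 2.97 = 32.343 kPa; the same γ' applies in the ½γBN_γ term.
c·N_c·s_c = 16 × 19.324 × 1.3 = 401.93 kPa
q·N_q = 32.343 × 9.6034 = 310.61 kPa
0.5·γ·B·N_γ·s_γ = 0.5 × 10.89 × 1.6 × 5.75 × 0.6 = 30.056 kPa
q_ult = 401.93 + 310.61 + 30.056 = 742.59 kPa.
q_all = 742.59 / 2.5 = 297.04 kPa.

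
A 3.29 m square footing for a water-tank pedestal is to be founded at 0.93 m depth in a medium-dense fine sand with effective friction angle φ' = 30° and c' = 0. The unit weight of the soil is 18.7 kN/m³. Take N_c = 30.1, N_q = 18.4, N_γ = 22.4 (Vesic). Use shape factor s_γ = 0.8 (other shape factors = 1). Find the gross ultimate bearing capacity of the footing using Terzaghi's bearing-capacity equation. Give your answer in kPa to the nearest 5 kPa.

q_ult ≈ 870 kPa

Overburden at base level: q = 18.7 × 0.93 = 17.391 kPa.
Surcharge term q·N_q = 17.391 × 18.4 = 319.99 kPa; self-weight term 0.5·γ·B·N_γ·s_γ = 0.5 × 18.7 × 3.29 × 22.4 × 0.8 = 551.25 kPa.
q_ult = 319.99 + 551.25 = 871.24 kPa.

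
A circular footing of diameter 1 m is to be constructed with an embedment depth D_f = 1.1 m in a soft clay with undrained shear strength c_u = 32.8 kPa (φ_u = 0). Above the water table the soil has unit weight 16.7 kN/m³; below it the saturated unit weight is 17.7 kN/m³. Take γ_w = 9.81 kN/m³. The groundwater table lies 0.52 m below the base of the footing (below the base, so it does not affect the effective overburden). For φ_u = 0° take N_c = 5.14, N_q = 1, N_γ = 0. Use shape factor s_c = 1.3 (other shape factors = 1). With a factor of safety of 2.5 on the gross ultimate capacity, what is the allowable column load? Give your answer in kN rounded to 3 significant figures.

Effective surcharge at the founding depth q = γ·D_f = 16.7 × 1.1 = 18.37 kPa.
q_ult = c·N_c·s_c + q·N_q
     = 32.8 × 5.14 × 1.3 + 18.37 × 1
     = 219.17 + 18.37 = 237.54 kPa.
Gross allowable pressure q_all = 237.54 / 2.5 = 95.016 kPa.
Footing area = 0.7854 m², so allowable column load = 95.016 × 0.7854 = 74.625 kN.

P_all ≈ 74.6 kN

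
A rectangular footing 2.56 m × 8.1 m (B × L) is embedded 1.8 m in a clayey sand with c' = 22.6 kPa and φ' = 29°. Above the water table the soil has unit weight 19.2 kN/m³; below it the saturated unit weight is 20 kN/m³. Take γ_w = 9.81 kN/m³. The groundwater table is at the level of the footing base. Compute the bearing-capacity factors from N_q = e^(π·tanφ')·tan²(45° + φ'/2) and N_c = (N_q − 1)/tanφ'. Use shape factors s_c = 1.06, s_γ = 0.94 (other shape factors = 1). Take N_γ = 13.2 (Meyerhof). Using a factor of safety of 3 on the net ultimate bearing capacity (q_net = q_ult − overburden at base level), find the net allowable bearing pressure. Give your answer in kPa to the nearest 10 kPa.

N_q = e^(π·tan29°)·tan²(59.5°) = 16.44; N_c = (N_q − 1)/tanφ' = 27.86.
Overburden at base level: q = 19.2 × 1.8 = 34.56 kPa.
Below the base the soil is submerged, so the ½γBN_γ term uses γ' = 20 − 9.81 = 10.19 kN/m³.
Cohesion term c·N_c·s_c = 22.6 × 27.86 × 1.06 = 667.43 kPa; surcharge term q·N_q = 34.56 × 16.443 = 568.28 kPa; self-weight term 0.5·γ·B·N_γ·s_γ = 0.5 × 10.19 × 2.56 × 13.2 × 0.94 = 161.84 kPa.
q_ult = 667.43 + 568.28 + 161.84 = 1397.5 kPa.
q_net = 1397.5 − 34.56 = 1363 kPa.
q_all(net) = 1363 / 3 = 454.33 kPa.

q_all(net) ≈ 450 kPa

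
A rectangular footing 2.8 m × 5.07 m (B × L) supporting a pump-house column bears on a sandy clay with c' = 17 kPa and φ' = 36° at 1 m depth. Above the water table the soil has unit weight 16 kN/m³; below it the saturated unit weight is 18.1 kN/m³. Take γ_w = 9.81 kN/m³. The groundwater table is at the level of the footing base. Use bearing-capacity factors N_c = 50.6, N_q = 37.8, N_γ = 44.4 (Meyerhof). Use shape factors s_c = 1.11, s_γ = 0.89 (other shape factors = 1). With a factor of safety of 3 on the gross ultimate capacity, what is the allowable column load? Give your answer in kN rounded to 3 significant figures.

P_all ≈ 9550 kN

q = γ·D_f = 16 × 1 = 16 kPa.
For the ½γBN_γ term take γ' = 18.1 − 9.81 = 8.29 kN/m³ (soil below base is submerged).
c·N_c·s_c = 17 × 50.6 × 1.11 = 954.82 kPa
q·N_q = 16 × 37.8 = 604.8 kPa
0.5·γ·B·N_γ·s_γ = 0.5 × 8.29 × 2.8 × 44.4 × 0.89 = 458.62 kPa
q_ult = 954.82 + 604.8 + 458.62 = 2018.2 kPa.
Gross allowable pressure q_all = 2018.2 / 3 = 672.75 kPa.
Footing area = 14.196 m², so allowable column load = 672.75 × 14.196 = 9550.3 kN.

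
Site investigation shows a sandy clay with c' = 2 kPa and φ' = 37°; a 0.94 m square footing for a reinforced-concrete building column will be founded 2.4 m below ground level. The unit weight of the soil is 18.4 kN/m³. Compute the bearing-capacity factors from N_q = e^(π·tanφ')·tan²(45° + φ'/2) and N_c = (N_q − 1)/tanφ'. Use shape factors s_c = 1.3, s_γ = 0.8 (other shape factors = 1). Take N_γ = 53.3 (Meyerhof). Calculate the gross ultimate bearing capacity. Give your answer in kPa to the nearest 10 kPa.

q_ult ≈ 2410 kPa

tan37° = 0.7536, so N_q = e^(π×0.7536)·tan²(63.5°) = 10.669 × 4.023 = 42.92.
N_c = (42.92 − 1)/tan37° = 55.63.
Overburden at base level: q = 18.4 × 2.4 = 44.16 kPa.
Cohesion term c·N_c·s_c = 2 × 55.63 × 1.3 = 144.64 kPa; surcharge term q·N_q = 44.16 × 42.92 = 1895.3 kPa; self-weight term 0.5·γ·B·N_γ·s_γ = 0.5 × 18.4 × 0.94 × 53.3 × 0.8 = 368.75 kPa.
q_ult = 144.64 + 1895.3 + 368.75 = 2408.7 kPa.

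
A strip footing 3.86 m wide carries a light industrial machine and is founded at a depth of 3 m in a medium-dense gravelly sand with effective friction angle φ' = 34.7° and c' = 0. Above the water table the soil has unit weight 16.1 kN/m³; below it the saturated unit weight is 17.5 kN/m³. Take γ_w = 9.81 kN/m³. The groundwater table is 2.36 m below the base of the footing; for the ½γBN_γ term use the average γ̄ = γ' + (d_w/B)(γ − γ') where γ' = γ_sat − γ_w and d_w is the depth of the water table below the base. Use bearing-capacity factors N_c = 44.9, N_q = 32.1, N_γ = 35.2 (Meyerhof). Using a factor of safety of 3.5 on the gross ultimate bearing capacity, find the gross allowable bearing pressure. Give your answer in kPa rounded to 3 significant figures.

q_all ≈ 692 kPa

q = γ·D_f = 16.1 × 3 = 48.3 kPa.
γ' = 7.69 kN/m³; averaging over the depth B below the base, γ̄ = γ' + (d_w/B)(γ − γ') = 12.832 kN/m³.
q·N_q = 48.3 × 32.1 = 1550.4 kPa
0.5·γ·B·N_γ = 0.5 × 12.832 × 3.86 × 35.2 = 871.75 kPa
q_ult = 1550.4 + 871.75 = 2422.2 kPa.
q_all = 2422.2 / 3.5 = 692.05 kPa.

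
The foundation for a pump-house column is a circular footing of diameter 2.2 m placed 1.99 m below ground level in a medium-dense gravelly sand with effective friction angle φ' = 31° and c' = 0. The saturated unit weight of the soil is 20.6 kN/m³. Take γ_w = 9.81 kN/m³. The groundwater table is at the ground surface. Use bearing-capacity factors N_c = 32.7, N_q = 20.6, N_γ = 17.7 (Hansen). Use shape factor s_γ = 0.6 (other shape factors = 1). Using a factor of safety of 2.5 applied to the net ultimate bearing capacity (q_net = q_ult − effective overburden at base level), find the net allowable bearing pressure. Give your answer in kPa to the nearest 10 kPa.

q_all(net) ≈ 220 kPa

Water table at ground surface, so effective unit weight γ' = 20.6 − 9.81 = 10.79 kN/m³ is used throughout; overburden q = 10.79 × 1.99 = 21.472 kPa; the same γ' applies in the ½γBN_γ term.
Surcharge term q·N_q = 21.472 × 20.6 = 442.33 kPa; self-weight term 0.5·γ·B·N_γ·s_γ = 0.5 × 10.79 × 2.2 × 17.7 × 0.6 = 126.05 kPa.
q_ult = 442.33 + 126.05 = 568.37 kPa.
Net ultimate: q_net = 568.37 − 21.472 = 546.9 kPa.
q_all(net) = 546.9 / 2.5 = 218.76 kPa.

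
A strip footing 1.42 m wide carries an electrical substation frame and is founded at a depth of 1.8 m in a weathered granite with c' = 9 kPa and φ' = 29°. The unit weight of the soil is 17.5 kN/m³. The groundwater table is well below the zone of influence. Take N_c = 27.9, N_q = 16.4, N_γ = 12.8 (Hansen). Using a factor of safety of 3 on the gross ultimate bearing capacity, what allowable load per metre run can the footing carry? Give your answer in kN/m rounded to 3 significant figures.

Effective surcharge at the founding depth q = γ·D_f = 17.5 × 1.8 = 31.5 kPa.
q_ult = c·N_c + q·N_q + 0.5·γ·B·N_γ
     = 9 × 27.9 + 31.5 × 16.4 + 0.5 × 17.5 × 1.42 × 12.8
     = 251.1 + 516.6 + 159.04 = 926.74 kPa.
Gross allowable pressure q_all = 926.74 / 3 = 308.91 kPa.
Allowable wall load = q_all × B = 308.91 × 1.42 = 438.66 kN per metre run.

≈ 439 kN/m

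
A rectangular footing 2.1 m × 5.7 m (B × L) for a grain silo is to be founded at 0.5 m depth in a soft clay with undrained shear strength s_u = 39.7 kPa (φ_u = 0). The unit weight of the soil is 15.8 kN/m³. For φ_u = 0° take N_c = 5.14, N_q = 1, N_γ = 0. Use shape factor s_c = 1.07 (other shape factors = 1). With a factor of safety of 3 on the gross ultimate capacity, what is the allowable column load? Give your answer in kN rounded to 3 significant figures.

Effective surcharge at the founding depth q = γ·D_f = 15.8 × 0.5 = 7.9 kPa.
q_ult = c·N_c·s_c + q·N_q
     = 39.7 × 5.14 × 1.07 + 7.9 × 1
     = 218.34 + 7.9 = 226.24 kPa.
Gross allowable pressure q_all = 226.24 / 3 = 75.414 kPa.
Footing area = 11.97 m², so allowable column load = 75.414 × 11.97 = 902.71 kN.

P_all ≈ 903 kN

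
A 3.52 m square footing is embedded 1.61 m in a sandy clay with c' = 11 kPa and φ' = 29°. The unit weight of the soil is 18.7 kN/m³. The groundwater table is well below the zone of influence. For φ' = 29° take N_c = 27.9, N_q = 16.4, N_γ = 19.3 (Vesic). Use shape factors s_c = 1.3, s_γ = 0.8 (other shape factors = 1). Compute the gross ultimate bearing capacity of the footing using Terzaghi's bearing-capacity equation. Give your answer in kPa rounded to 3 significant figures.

Effective surcharge at the founding depth q = γ·D_f = 18.7 × 1.61 = 30.107 kPa.
q_ult = c·N_c·s_c + q·N_q + 0.5·γ·B·N_γ·s_γ
     = 11 × 27.9 × 1.3 + 30.107 × 16.4 + 0.5 × 18.7 × 3.52 × 19.3 × 0.8
     = 398.97 + 493.75 + 508.16 = 1400.9 kPa.

q_ult ≈ 1400 kPa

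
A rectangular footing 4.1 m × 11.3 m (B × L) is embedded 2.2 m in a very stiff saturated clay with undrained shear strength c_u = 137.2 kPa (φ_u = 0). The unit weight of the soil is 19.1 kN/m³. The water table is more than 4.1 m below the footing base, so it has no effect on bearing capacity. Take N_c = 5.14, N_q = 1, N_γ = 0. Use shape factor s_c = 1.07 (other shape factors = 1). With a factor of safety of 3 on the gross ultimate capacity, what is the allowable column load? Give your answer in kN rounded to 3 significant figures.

Overburden at base level: q = 19.1 × 2.2 = 42.02 kPa.
Cohesion term c·N_c·s_c = 137.2 × 5.14 × 1.07 = 754.57 kPa; surcharge term q·N_q = 42.02 × 1 = 42.02 kPa.
q_ult = 754.57 + 42.02 = 796.59 kPa.
Gross allowable pressure q_all = 796.59 / 3 = 265.53 kPa.
Footing area = 46.33 m², so allowable column load = 265.53 × 46.33 = 12302 kN.

P_all ≈ 12300 kN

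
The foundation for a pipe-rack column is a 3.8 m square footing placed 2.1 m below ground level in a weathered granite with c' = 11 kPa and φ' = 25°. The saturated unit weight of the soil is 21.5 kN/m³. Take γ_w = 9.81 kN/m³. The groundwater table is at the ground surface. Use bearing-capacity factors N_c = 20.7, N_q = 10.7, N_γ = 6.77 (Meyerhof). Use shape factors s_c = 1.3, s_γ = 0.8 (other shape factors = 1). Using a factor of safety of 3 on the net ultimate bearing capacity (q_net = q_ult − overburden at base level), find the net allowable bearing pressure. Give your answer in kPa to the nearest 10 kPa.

Water table at ground surface, so effective unit weight γ' = 21.5 − 9.81 = 11.69 kN/m³ is used throughout; overburden q = 11.69 × 2.1 = 24.549 kPa; the same γ' applies in the ½γBN_γ term.
Cohesion term c·N_c·s_c = 11 × 20.7 × 1.3 = 296.01 kPa; surcharge term q·N_q = 24.549 × 10.7 = 262.67 kPa; self-weight term 0.5·γ·B·N_γ·s_γ = 0.5 × 11.69 × 3.8 × 6.77 × 0.8 = 120.29 kPa.
q_ult = 296.01 + 262.67 + 120.29 = 678.98 kPa.
q_net = 678.98 − 24.549 = 654.43 kPa.
q_all(net) = 654.43 / 3 = 218.14 kPa.

q_all(net) ≈ 220 kPa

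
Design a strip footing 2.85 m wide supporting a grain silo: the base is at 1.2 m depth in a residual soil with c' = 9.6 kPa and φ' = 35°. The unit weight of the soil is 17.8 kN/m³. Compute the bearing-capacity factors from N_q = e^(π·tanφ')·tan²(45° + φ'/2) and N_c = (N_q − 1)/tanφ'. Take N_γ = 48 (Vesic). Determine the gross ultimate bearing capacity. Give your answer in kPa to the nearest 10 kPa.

tan35° = 0.7002, so N_q = e^(π×0.7002)·tan²(62.5°) = 9.023 × 3.69 = 33.3.
N_c = (33.3 − 1)/tan35° = 46.12.
q = γ·D_f = 17.8 × 1.2 = 21.36 kPa.
c·N_c = 9.6 × 46.124 = 442.79 kPa
q·N_q = 21.36 × 33.296 = 711.2 kPa
0.5·γ·B·N_γ = 0.5 × 17.8 × 2.85 × 48 = 1217.5 kPa
q_ult = 442.79 + 711.2 + 1217.5 = 2371.5 kPa.

q_ult ≈ 2370 kPa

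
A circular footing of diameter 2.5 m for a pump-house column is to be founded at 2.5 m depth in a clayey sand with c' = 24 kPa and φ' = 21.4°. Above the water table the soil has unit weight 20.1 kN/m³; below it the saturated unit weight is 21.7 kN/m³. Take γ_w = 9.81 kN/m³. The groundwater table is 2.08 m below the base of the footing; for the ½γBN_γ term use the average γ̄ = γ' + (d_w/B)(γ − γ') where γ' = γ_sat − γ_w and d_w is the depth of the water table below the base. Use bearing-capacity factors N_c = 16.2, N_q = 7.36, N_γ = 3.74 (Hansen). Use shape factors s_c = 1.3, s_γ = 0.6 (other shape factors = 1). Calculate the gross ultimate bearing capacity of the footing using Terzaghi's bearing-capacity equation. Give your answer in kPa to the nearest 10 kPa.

q_ult ≈ 930 kPa

q = γ·D_f = 20.1 × 2.5 = 50.25 kPa.
γ' = 11.89 kN/m³; averaging over the depth B below the base, γ̄ = γ' + (d_w/B)(γ − γ') = 18.721 kN/m³.
c·N_c·s_c = 24 × 16.2 × 1.3 = 505.44 kPa
q·N_q = 50.25 × 7.36 = 369.84 kPa
0.5·γ·B·N_γ·s_γ = 0.5 × 18.721 × 2.5 × 3.74 × 0.6 = 52.512 kPa
q_ult = 505.44 + 369.84 + 52.512 = 927.79 kPa.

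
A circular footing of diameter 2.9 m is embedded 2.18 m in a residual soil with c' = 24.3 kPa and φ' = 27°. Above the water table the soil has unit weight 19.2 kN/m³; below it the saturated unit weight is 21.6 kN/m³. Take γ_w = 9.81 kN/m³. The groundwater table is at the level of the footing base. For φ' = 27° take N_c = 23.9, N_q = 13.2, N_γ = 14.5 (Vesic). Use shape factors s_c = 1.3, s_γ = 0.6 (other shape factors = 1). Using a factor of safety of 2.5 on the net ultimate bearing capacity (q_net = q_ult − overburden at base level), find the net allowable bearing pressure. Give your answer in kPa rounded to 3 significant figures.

q_all(net) ≈ 566 kPa

Overburden at base level: q = 19.2 × 2.18 = 41.856 kPa.
Below the base the soil is submerged, so the ½γBN_γ term uses γ' = 21.6 − 9.81 = 11.79 kN/m³.
Cohesion term c·N_c·s_c = 24.3 × 23.9 × 1.3 = 755 kPa; surcharge term q·N_q = 41.856 × 13.2 = 552.5 kPa; self-weight term 0.5·γ·B·N_γ·s_γ = 0.5 × 11.79 × 2.9 × 14.5 × 0.6 = 148.73 kPa.
q_ult = 755 + 552.5 + 148.73 = 1456.2 kPa.
q_net = 1456.2 − 41.856 = 1414.4 kPa.
q_all(net) = 1414.4 / 2.5 = 565.75 kPa.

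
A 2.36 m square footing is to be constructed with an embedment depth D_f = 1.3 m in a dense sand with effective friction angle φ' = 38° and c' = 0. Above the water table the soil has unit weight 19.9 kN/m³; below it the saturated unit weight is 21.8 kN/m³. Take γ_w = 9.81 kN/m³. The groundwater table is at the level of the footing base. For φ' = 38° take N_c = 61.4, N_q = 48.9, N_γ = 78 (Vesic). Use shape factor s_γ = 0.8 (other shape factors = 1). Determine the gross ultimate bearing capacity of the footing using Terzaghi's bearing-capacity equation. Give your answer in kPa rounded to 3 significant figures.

q_ult ≈ 2150 kPa

q = γ·D_f = 19.9 × 1.3 = 25.87 kPa.
For the ½γBN_γ term take γ' = 21.8 − 9.81 = 11.99 kN/m³ (soil below base is submerged).
q·N_q = 25.87 × 48.9 = 1265 kPa
0.5·γ·B·N_γ·s_γ = 0.5 × 11.99 × 2.36 × 78 × 0.8 = 882.85 kPa
q_ult = 1265 + 882.85 = 2147.9 kPa.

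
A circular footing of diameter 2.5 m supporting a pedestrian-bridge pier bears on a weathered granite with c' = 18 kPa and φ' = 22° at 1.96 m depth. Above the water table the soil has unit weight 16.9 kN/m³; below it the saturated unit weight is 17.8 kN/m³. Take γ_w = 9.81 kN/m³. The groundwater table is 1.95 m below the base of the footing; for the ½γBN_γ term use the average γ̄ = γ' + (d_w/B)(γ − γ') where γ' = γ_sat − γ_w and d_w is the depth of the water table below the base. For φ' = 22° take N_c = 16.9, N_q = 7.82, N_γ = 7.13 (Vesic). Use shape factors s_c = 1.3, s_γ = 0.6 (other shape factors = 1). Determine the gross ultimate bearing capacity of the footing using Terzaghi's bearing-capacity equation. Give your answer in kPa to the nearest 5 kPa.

q_ult ≈ 735 kPa

Effective surcharge at the founding depth q = γ·D_f = 16.9 × 1.96 = 33.124 kPa.
With d_w = 1.95 m < B, γ̄ = 7.99 + (1.95/2.5) × (16.9 − 7.99) = 14.94 kN/m³.
q_ult = c·N_c·s_c + q·N_q + 0.5·γ·B·N_γ·s_γ
     = 18 × 16.9 × 1.3 + 33.124 × 7.82 + 0.5 × 14.94 × 2.5 × 7.13 × 0.6
     = 395.46 + 259.03 + 79.891 = 734.38 kPa.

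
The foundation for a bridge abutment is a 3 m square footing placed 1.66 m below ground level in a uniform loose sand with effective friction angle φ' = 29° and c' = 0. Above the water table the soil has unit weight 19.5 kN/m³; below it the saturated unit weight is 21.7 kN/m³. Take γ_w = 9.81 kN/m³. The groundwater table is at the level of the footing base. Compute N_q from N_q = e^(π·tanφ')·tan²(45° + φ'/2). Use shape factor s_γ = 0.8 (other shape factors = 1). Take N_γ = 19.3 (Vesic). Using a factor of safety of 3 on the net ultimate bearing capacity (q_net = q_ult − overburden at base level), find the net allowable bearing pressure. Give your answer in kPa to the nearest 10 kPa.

q_all(net) ≈ 260 kPa

N_q = e^(π·tan29°)·tan²(59.5°) = 16.44.
Overburden at base level: q = 19.5 × 1.66 = 32.37 kPa.
Below the base the soil is submerged, so the ½γBN_γ term uses γ' = 21.7 − 9.81 = 11.89 kN/m³.
Surcharge term q·N_q = 32.37 × 16.443 = 532.27 kPa; self-weight term 0.5·γ·B·N_γ·s_γ = 0.5 × 11.89 × 3 × 19.3 × 0.8 = 275.37 kPa.
q_ult = 532.27 + 275.37 = 807.64 kPa.
q_net = 807.64 − 32.37 = 775.27 kPa.
q_all(net) = 775.27 / 3 = 258.42 kPa.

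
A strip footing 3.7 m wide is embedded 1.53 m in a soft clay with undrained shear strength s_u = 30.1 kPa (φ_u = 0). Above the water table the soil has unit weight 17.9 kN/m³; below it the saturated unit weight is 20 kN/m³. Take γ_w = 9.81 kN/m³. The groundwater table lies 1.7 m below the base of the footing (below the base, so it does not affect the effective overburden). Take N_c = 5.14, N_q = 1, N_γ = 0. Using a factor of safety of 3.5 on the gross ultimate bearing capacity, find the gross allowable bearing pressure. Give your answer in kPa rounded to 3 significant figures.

Overburden at base level: q = 17.9 × 1.53 = 27.387 kPa.
Cohesion term c·N_c = 30.1 × 5.14 = 154.71 kPa; surcharge term q·N_q = 27.387 × 1 = 27.387 kPa.
q_ult = 154.71 + 27.387 = 182.1 kPa.
q_all = 182.1 / 3.5 = 52.029 kPa.

q_all ≈ 52 kPa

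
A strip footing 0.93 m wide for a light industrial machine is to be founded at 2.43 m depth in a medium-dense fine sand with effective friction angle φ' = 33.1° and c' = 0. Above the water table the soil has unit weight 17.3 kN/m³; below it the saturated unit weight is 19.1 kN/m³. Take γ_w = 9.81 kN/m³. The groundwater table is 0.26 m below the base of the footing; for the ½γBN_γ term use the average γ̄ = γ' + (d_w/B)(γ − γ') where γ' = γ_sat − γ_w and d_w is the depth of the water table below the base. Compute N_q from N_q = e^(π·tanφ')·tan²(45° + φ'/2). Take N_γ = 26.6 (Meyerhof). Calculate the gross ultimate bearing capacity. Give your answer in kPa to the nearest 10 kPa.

q_ult ≈ 1250 kPa

tan33.1° = 0.6519, so N_q = e^(π×0.6519)·tan²(61.55°) = 7.752 × 3.406 = 26.41.
Effective surcharge at the founding depth q = γ·D_f = 17.3 × 2.43 = 42.039 kPa.
With d_w = 0.26 m < B, γ̄ = 9.29 + (0.26/0.93) × (17.3 − 9.29) = 11.529 kN/m³.
q_ult = q·N_q + 0.5·γ·B·N_γ
     = 42.039 × 26.406 + 0.5 × 11.529 × 0.93 × 26.6
     = 1110.1 + 142.61 = 1252.7 kPa.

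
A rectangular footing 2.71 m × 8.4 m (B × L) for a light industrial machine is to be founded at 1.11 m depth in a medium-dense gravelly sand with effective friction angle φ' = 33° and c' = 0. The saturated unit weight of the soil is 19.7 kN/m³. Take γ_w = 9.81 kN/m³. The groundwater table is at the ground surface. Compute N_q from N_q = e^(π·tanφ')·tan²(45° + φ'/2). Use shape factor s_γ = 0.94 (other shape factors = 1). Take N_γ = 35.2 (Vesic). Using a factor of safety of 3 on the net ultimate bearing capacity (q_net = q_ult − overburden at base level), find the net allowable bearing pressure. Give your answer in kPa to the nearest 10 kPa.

N_q = e^(π·tan33°)·tan²(61.5°) = 26.09.
γ' = 19.7 − 9.81 = 9.89 kN/m³ (submerged throughout). q = 9.89 × 1.11 = 10.978 kPa; the same γ' applies in the ½γBN_γ term.
q·N_q = 10.978 × 26.092 = 286.44 kPa
0.5·γ·B·N_γ·s_γ = 0.5 × 9.89 × 2.71 × 35.2 × 0.94 = 443.41 kPa
q_ult = 286.44 + 443.41 = 729.85 kPa.
q_net = 729.85 − 10.978 = 718.87 kPa.
q_all(net) = 718.87 / 3 = 239.62 kPa.

q_all(net) ≈ 240 kPa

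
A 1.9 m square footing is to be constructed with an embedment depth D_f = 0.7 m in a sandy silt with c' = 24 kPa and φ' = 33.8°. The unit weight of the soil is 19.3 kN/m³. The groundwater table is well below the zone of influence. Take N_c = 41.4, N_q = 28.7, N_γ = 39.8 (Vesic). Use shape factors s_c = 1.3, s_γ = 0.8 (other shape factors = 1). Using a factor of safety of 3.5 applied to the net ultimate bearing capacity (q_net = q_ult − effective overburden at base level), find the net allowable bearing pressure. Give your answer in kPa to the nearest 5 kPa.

q_all(net) ≈ 645 kPa

q = γ·D_f = 19.3 × 0.7 = 13.51 kPa.
c·N_c·s_c = 24 × 41.4 × 1.3 = 1291.7 kPa
q·N_q = 13.51 × 28.7 = 387.74 kPa
0.5·γ·B·N_γ·s_γ = 0.5 × 19.3 × 1.9 × 39.8 × 0.8 = 583.79 kPa
q_ult = 1291.7 + 387.74 + 583.79 = 2263.2 kPa.
Net ultimate: q_net = 2263.2 − 13.51 = 2249.7 kPa.
q_all(net) = 2249.7 / 3.5 = 642.77 kPa.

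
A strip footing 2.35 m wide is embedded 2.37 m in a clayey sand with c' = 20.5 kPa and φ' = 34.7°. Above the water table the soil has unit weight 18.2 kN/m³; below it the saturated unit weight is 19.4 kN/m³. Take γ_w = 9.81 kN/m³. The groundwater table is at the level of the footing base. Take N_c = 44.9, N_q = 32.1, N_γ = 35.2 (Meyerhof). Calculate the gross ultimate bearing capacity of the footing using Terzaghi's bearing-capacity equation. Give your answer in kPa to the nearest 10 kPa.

q_ult ≈ 2700 kPa

Overburden at base level: q = 18.2 × 2.37 = 43.134 kPa.
Below the base the soil is submerged, so the ½γBN_γ term uses γ' = 19.4 − 9.81 = 9.59 kN/m³.
Cohesion term c·N_c = 20.5 × 44.9 = 920.45 kPa; surcharge term q·N_q = 43.134 × 32.1 = 1384.6 kPa; self-weight term 0.5·γ·B·N_γ = 0.5 × 9.59 × 2.35 × 35.2 = 396.64 kPa.
q_ult = 920.45 + 1384.6 + 396.64 = 2701.7 kPa.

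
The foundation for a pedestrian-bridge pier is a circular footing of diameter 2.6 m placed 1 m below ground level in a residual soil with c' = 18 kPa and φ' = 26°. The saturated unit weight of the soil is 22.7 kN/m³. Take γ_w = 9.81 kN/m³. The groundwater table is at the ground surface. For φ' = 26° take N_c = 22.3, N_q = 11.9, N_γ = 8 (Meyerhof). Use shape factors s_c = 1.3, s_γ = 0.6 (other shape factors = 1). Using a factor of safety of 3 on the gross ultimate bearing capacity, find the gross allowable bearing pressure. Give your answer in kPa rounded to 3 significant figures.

q_all ≈ 252 kPa

With the water table at the surface the whole profile is submerged: γ' = 22.7 − 9.81 = 12.89 kN/m³, so q = γ'·D_f = 12.89 kPa; the same γ' applies in the ½γBN_γ term.
q_ult = c·N_c·s_c + q·N_q + 0.5·γ·B·N_γ·s_γ
     = 18 × 22.3 × 1.3 + 12.89 × 11.9 + 0.5 × 12.89 × 2.6 × 8 × 0.6
     = 521.82 + 153.39 + 80.434 = 755.64 kPa.
q_all = 755.64 / 3 = 251.88 kPa.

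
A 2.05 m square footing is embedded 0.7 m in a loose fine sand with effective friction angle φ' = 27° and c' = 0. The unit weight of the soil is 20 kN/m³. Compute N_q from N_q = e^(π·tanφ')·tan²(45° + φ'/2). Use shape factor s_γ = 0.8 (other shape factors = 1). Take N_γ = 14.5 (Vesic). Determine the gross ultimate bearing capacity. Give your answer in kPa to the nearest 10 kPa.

q_ult ≈ 420 kPa

tan27° = 0.5095, so N_q = e^(π×0.5095)·tan²(58.5°) = 4.957 × 2.663 = 13.2.
Overburden at base level: q = 20 × 0.7 = 14 kPa.
Surcharge term q·N_q = 14 × 13.199 = 184.79 kPa; self-weight term 0.5·γ·B·N_γ·s_γ = 0.5 × 20 × 2.05 × 14.5 × 0.8 = 237.8 kPa.
q_ult = 184.79 + 237.8 = 422.59 kPa.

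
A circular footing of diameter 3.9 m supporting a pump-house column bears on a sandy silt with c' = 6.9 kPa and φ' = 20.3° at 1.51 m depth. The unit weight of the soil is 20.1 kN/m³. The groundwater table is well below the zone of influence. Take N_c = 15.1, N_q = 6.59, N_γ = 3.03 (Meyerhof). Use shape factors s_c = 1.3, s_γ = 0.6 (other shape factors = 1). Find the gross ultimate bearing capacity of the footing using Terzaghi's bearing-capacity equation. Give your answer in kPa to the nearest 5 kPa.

Effective surcharge at the founding depth q = γ·D_f = 20.1 × 1.51 = 30.351 kPa.
q_ult = c·N_c·s_c + q·N_q + 0.5·γ·B·N_γ·s_γ
     = 6.9 × 15.1 × 1.3 + 30.351 × 6.59 + 0.5 × 20.1 × 3.9 × 3.03 × 0.6
     = 135.45 + 200.01 + 71.257 = 406.72 kPa.

q_ult ≈ 405 kPa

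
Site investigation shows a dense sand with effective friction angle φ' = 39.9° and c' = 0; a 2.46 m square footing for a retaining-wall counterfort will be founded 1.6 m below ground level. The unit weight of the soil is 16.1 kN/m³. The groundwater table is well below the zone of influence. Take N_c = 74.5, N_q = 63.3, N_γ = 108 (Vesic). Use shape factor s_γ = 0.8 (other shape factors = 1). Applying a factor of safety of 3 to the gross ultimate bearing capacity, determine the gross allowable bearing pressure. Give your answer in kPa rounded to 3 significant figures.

q_all ≈ 1110 kPa

Overburden at base level: q = 16.1 × 1.6 = 25.76 kPa.
Surcharge term q·N_q = 25.76 × 63.3 = 1630.6 kPa; self-weight term 0.5·γ·B·N_γ·s_γ = 0.5 × 16.1 × 2.46 × 108 × 0.8 = 1711 kPa.
q_ult = 1630.6 + 1711 = 3341.6 kPa.
q_all = q_ult / FS = 3341.6 / 3 = 1113.9 kPa.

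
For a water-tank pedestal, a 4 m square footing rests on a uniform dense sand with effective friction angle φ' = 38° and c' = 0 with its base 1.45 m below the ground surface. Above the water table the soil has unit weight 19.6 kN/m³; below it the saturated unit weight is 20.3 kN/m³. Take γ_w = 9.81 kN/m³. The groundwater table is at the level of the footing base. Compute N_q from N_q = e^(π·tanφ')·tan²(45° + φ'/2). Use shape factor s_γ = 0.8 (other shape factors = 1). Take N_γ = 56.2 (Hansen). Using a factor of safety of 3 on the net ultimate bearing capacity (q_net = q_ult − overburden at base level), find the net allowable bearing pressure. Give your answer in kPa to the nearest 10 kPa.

q_all(net) ≈ 770 kPa

N_q = e^(π·tan38°)·tan²(64°) = 48.93.
q = γ·D_f = 19.6 × 1.45 = 28.42 kPa.
For the ½γBN_γ term take γ' = 20.3 − 9.81 = 10.49 kN/m³ (soil below base is submerged).
q·N_q = 28.42 × 48.933 = 1390.7 kPa
0.5·γ·B·N_γ·s_γ = 0.5 × 10.49 × 4 × 56.2 × 0.8 = 943.26 kPa
q_ult = 1390.7 + 943.26 = 2333.9 kPa.
q_net = 2333.9 − 28.42 = 2305.5 kPa.
q_all(net) = 2305.5 / 3 = 768.51 kPa.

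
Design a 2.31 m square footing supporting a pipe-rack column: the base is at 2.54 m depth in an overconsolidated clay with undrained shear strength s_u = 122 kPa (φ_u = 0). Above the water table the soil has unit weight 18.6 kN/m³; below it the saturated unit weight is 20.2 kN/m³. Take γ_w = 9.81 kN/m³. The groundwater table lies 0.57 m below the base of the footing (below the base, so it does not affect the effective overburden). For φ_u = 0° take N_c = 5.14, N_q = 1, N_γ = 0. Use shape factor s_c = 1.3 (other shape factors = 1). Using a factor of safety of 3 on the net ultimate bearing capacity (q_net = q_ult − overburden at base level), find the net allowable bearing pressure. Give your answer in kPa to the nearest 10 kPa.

Overburden at base level: q = 18.6 × 2.54 = 47.244 kPa.
Cohesion term c·N_c·s_c = 122 × 5.14 × 1.3 = 815.2 kPa; surcharge term q·N_q = 47.244 × 1 = 47.244 kPa.
q_ult = 815.2 + 47.244 = 862.45 kPa.
q_net = 862.45 − 47.244 = 815.2 kPa.
q_all(net) = 815.2 / 3 = 271.73 kPa.

q_all(net) ≈ 270 kPa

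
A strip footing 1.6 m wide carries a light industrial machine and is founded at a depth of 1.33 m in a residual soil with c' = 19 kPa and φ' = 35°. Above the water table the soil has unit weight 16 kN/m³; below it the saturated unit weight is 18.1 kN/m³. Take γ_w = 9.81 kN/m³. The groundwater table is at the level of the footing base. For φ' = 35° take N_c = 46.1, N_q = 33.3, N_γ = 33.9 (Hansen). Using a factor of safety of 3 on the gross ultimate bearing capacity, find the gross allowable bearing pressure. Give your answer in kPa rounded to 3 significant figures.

q = γ·D_f = 16 × 1.33 = 21.28 kPa.
For the ½γBN_γ term take γ' = 18.1 − 9.81 = 8.29 kN/m³ (soil below base is submerged).
c·N_c = 19 × 46.1 = 875.9 kPa
q·N_q = 21.28 × 33.3 = 708.62 kPa
0.5·γ·B·N_γ = 0.5 × 8.29 × 1.6 × 33.9 = 224.82 kPa
q_ult = 875.9 + 708.62 + 224.82 = 1809.3 kPa.
q_all = 1809.3 / 3 = 603.12 kPa.

q_all ≈ 603 kPa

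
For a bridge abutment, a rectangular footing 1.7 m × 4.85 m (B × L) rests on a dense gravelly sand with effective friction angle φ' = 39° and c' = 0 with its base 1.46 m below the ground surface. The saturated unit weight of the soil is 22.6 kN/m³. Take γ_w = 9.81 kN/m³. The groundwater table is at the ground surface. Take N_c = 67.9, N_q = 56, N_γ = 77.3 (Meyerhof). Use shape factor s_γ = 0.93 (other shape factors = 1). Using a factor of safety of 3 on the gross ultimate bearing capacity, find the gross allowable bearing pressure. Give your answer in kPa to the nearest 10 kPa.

q_all ≈ 610 kPa

γ' = 22.6 − 9.81 = 12.79 kN/m³ (submerged throughout). q = 12.79 × 1.46 = 18.673 kPa; the same γ' applies in the ½γBN_γ term.
q·N_q = 18.673 × 56 = 1045.7 kPa
0.5·γ·B·N_γ·s_γ = 0.5 × 12.79 × 1.7 × 77.3 × 0.93 = 781.54 kPa
q_ult = 1045.7 + 781.54 = 1827.3 kPa.
q_all = 1827.3 / 3 = 609.08 kPa.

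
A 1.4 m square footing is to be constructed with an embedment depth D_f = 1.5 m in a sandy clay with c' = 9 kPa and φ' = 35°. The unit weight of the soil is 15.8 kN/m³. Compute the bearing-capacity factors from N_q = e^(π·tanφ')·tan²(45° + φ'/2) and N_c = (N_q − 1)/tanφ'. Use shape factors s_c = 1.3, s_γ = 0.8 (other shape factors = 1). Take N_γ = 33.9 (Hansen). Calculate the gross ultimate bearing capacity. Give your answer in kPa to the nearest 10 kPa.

tan35° = 0.7002, so N_q = e^(π×0.7002)·tan²(62.5°) = 9.023 × 3.69 = 33.3.
N_c = (33.3 − 1)/tan35° = 46.12.
Overburden at base level: q = 15.8 × 1.5 = 23.7 kPa.
Cohesion term c·N_c·s_c = 9 × 46.124 × 1.3 = 539.65 kPa; surcharge term q·N_q = 23.7 × 33.296 = 789.12 kPa; self-weight term 0.5·γ·B·N_γ·s_γ = 0.5 × 15.8 × 1.4 × 33.9 × 0.8 = 299.95 kPa.
q_ult = 539.65 + 789.12 + 299.95 = 1628.7 kPa.

q_ult ≈ 1630 kPa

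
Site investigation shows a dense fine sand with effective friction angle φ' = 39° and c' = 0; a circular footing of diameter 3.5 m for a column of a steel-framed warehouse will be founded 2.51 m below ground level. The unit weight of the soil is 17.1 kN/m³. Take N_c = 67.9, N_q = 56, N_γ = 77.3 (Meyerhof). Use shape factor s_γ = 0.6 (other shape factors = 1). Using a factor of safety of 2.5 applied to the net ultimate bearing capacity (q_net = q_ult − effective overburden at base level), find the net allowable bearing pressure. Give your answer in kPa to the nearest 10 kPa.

q_all(net) ≈ 1500 kPa

q = γ·D_f = 17.1 × 2.51 = 42.921 kPa.
q·N_q = 42.921 × 56 = 2403.6 kPa
0.5·γ·B·N_γ·s_γ = 0.5 × 17.1 × 3.5 × 77.3 × 0.6 = 1387.9 kPa
q_ult = 2403.6 + 1387.9 = 3791.5 kPa.
Net ultimate: q_net = 3791.5 − 42.921 = 3748.6 kPa.
q_all(net) = 3748.6 / 2.5 = 1499.4 kPa.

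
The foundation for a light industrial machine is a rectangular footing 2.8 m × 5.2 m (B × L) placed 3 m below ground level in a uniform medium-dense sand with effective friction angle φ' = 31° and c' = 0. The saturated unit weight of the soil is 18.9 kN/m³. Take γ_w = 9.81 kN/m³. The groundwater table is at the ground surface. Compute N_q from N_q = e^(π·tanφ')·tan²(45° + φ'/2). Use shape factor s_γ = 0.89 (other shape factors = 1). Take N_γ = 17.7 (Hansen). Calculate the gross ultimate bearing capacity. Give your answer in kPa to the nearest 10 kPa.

tan31° = 0.6009, so N_q = e^(π×0.6009)·tan²(60.5°) = 6.604 × 3.124 = 20.63.
γ' = 18.9 − 9.81 = 9.09 kN/m³ (submerged throughout). q = 9.09 × 3 = 27.27 kPa; the same γ' applies in the ½γBN_γ term.
q·N_q = 27.27 × 20.631 = 562.6 kPa
0.5·γ·B·N_γ·s_γ = 0.5 × 9.09 × 2.8 × 17.7 × 0.89 = 200.47 kPa
q_ult = 562.6 + 200.47 = 763.07 kPa.

q_ult ≈ 760 kPa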